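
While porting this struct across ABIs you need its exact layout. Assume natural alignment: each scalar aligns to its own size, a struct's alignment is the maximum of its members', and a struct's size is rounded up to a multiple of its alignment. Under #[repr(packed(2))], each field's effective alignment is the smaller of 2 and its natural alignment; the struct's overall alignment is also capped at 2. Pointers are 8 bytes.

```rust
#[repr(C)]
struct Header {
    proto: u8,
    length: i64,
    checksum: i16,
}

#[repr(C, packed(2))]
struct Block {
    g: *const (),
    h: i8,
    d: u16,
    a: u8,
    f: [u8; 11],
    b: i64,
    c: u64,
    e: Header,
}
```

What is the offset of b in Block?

24

Header: 0..1  proto  (1B, 1-aligned); 1..8  -- padding (7B); 8..16  length  (8B, 8-aligned); 16..18  checksum  (2B, 2-aligned); 18..24  -- tail padding (6B); sizeof = 24, alignof = 8
0..8  g  (8B, 2-aligned)
8..9  h  (1B, 1-aligned)
9..10  -- padding (1B)
10..12  d  (2B, 2-aligned)
12..13  a  (1B, 1-aligned)
13..24  f  (11B, 1-aligned)
24..32  b  (8B, 2-aligned)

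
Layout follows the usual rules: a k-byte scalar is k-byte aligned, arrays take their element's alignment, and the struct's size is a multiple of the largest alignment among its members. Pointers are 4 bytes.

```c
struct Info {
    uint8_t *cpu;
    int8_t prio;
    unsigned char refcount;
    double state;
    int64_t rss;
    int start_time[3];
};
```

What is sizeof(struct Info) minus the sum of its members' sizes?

6

@0: cpu [4B, align 4] → 4
@4: prio [1B, align 1] → 5
@5: refcount [1B, align 1] → 6
+2 pad (align 8)
@8: state [8B, align 8] → 16
@16: rss [8B, align 8] → 24
@24: start_time [12B, align 4] → 36
+4 tail pad (align 8)
size 40, align 8
data bytes 34, size 40 → padding 6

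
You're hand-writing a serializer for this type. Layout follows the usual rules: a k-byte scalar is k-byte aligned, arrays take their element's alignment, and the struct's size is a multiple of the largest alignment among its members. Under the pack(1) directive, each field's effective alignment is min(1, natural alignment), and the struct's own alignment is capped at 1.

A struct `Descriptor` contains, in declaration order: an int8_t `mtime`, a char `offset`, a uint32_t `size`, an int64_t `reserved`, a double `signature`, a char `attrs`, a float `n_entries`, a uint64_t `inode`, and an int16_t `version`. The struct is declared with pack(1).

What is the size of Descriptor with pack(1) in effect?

0..1  mtime  (1B, 1-aligned)
1..2  offset  (1B, 1-aligned)
2..6  size  (4B, 1-aligned)
6..14  reserved  (8B, 1-aligned)
14..22  signature  (8B, 1-aligned)
22..23  attrs  (1B, 1-aligned)
23..27  n_entries  (4B, 1-aligned)
27..35  inode  (8B, 1-aligned)
35..37  version  (2B, 1-aligned)
sizeof = 37, alignof = 1

37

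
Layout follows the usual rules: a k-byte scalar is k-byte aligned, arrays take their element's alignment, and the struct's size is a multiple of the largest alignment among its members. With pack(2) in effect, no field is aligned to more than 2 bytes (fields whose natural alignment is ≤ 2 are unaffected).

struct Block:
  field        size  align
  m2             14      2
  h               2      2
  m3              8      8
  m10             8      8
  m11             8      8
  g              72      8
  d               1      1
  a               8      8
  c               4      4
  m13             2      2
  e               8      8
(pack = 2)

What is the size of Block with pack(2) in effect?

m2 at 0 (size 14, align 2) → ends 14
h at 14 (size 2, align 2) → ends 16
m3 at 16 (size 8, align 2) → ends 24
m10 at 24 (size 8, align 2) → ends 32
m11 at 32 (size 8, align 2) → ends 40
g at 40 (size 72, align 2) → ends 112
d at 112 (size 1, align 1) → ends 113
pad 1 to align 2 for a
a at 114 (size 8, align 2) → ends 122
c at 122 (size 4, align 2) → ends 126
m13 at 126 (size 2, align 2) → ends 128
e at 128 (size 8, align 2) → ends 136
total 136 bytes, alignment 2

136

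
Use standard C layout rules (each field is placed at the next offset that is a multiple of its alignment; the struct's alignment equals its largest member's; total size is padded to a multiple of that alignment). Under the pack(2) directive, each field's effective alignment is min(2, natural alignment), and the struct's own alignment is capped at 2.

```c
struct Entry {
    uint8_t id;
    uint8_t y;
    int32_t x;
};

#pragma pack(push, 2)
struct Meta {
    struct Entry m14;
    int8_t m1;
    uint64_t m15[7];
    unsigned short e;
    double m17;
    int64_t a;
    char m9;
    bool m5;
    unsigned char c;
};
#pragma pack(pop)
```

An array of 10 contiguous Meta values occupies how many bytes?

Entry: 0..1  id  (1B, 1-aligned); 1..2  y  (1B, 1-aligned); 2..4  -- padding (2B); 4..8  x  (4B, 4-aligned); sizeof = 8, alignof = 4
0..8  m14  (8B, 2-aligned)
8..9  m1  (1B, 1-aligned)
9..10  -- padding (1B)
10..66  m15  (56B, 2-aligned)
66..68  e  (2B, 2-aligned)
68..76  m17  (8B, 2-aligned)
76..84  a  (8B, 2-aligned)
84..85  m9  (1B, 1-aligned)
85..86  m5  (1B, 1-aligned)
86..87  c  (1B, 1-aligned)
87..88  -- tail padding (1B)
sizeof = 88, alignof = 2
array of 10: 10 × 88 = 880

880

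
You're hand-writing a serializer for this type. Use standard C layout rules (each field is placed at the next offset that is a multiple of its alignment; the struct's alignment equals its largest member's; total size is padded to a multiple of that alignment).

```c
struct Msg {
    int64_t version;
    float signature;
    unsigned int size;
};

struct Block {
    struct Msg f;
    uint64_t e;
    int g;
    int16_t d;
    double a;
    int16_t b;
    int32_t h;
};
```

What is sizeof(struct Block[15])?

720

Msg: version at 0 (size 8, align 8) → ends 8; signature at 8 (size 4, align 4) → ends 12; size at 12 (size 4, align 4) → ends 16; total 16 bytes, alignment 8
f at 0 (size 16, align 8) → ends 16
e at 16 (size 8, align 8) → ends 24
g at 24 (size 4, align 4) → ends 28
d at 28 (size 2, align 2) → ends 30
pad 2 to align 8 for a
a at 32 (size 8, align 8) → ends 40
b at 40 (size 2, align 2) → ends 42
pad 2 to align 4 for h
h at 44 (size 4, align 4) → ends 48
total 48 bytes, alignment 8
array of 15: 15 × 48 = 720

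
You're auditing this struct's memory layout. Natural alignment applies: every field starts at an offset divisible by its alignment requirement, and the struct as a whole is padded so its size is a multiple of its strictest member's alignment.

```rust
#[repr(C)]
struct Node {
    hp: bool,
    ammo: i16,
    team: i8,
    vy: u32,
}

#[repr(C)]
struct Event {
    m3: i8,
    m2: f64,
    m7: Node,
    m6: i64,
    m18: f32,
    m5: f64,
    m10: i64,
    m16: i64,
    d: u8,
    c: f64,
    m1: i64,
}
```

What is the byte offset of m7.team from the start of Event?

Node: hp at 0 (size 1, align 1) → ends 1; pad 1 to align 2 for ammo; ammo at 2 (size 2, align 2) → ends 4; team at 4 (size 1, align 1) → ends 5; pad 3 to align 4 for vy; vy at 8 (size 4, align 4) → ends 12; total 12 bytes, alignment 4
m3 at 0 (size 1, align 1) → ends 1
pad 7 to align 8 for m2
m2 at 8 (size 8, align 8) → ends 16
m7 at 16 (size 12, align 4) → ends 28
within Node: team at 4
16 + 4 = 20

20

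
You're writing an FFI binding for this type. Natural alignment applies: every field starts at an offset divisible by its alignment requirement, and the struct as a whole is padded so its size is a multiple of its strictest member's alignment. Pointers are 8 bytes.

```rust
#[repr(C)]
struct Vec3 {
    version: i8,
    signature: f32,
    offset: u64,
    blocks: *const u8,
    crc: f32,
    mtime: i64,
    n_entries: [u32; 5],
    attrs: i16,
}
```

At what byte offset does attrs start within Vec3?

60

@0: version [1B, align 1] → 1
+3 pad (align 4)
@4: signature [4B, align 4] → 8
@8: offset [8B, align 8] → 16
@16: blocks [8B, align 8] → 24
@24: crc [4B, align 4] → 28
+4 pad (align 8)
@32: mtime [8B, align 8] → 40
@40: n_entries [20B, align 4] → 60
@60: attrs [2B, align 2] → 62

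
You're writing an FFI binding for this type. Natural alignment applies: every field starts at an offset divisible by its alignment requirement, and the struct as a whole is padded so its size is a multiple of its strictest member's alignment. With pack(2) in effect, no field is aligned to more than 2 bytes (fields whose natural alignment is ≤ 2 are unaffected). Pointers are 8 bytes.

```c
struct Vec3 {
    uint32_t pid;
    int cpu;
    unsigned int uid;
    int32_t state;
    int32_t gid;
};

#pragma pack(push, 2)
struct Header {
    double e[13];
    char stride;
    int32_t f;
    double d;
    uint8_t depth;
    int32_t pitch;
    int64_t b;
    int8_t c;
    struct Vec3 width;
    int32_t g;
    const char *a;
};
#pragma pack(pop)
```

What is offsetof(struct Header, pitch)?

Vec3: pid at 0 (size 4, align 4) → ends 4; cpu at 4 (size 4, align 4) → ends 8; uid at 8 (size 4, align 4) → ends 12; state at 12 (size 4, align 4) → ends 16; gid at 16 (size 4, align 4) → ends 20; total 20 bytes, alignment 4
e at 0 (size 104, align 2) → ends 104
stride at 104 (size 1, align 1) → ends 105
pad 1 to align 2 for f
f at 106 (size 4, align 2) → ends 110
d at 110 (size 8, align 2) → ends 118
depth at 118 (size 1, align 1) → ends 119
pad 1 to align 2 for pitch
pitch at 120 (size 4, align 2) → ends 124

120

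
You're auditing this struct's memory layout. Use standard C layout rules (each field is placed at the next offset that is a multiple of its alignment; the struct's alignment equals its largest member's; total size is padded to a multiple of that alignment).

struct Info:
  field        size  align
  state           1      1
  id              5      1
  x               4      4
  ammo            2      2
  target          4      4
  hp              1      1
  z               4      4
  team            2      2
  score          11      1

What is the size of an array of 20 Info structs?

@0: state [1B, align 1] → 1
@1: id [5B, align 1] → 6
+2 pad (align 4)
@8: x [4B, align 4] → 12
@12: ammo [2B, align 2] → 14
+2 pad (align 4)
@16: target [4B, align 4] → 20
@20: hp [1B, align 1] → 21
+3 pad (align 4)
@24: z [4B, align 4] → 28
@28: team [2B, align 2] → 30
@30: score [11B, align 1] → 41
+3 tail pad (align 4)
size 44, align 4
array of 20: 20 × 44 = 880

880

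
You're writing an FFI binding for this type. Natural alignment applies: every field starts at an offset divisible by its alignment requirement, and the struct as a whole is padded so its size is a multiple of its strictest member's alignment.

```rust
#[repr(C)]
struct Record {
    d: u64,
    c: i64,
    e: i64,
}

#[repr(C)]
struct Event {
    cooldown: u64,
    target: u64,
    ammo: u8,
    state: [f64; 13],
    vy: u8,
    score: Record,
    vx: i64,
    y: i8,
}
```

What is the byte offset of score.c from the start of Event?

Record: 0..8  d  (8B, 8-aligned); 8..16  c  (8B, 8-aligned); 16..24  e  (8B, 8-aligned); sizeof = 24, alignof = 8
0..8  cooldown  (8B, 8-aligned)
8..16  target  (8B, 8-aligned)
16..17  ammo  (1B, 1-aligned)
17..24  -- padding (7B)
24..128  state  (104B, 8-aligned)
128..129  vy  (1B, 1-aligned)
129..136  -- padding (7B)
136..160  score  (24B, 8-aligned)
within Record: c at 8
136 + 8 = 144

144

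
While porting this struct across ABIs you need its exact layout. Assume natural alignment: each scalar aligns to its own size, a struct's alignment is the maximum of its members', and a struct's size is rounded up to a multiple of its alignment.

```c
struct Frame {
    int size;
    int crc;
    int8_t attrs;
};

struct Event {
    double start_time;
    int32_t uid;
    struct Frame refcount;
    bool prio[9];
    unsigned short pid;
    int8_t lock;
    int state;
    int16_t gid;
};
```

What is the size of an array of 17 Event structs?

Frame: 0..4  size  (4B, 4-aligned); 4..8  crc  (4B, 4-aligned); 8..9  attrs  (1B, 1-aligned); 9..12  -- tail padding (3B); sizeof = 12, alignof = 4
0..8  start_time  (8B, 8-aligned)
8..12  uid  (4B, 4-aligned)
12..24  refcount  (12B, 4-aligned)
24..33  prio  (9B, 1-aligned)
33..34  -- padding (1B)
34..36  pid  (2B, 2-aligned)
36..37  lock  (1B, 1-aligned)
37..40  -- padding (3B)
40..44  state  (4B, 4-aligned)
44..46  gid  (2B, 2-aligned)
46..48  -- tail padding (2B)
sizeof = 48, alignof = 8
array of 17: 17 × 48 = 816

816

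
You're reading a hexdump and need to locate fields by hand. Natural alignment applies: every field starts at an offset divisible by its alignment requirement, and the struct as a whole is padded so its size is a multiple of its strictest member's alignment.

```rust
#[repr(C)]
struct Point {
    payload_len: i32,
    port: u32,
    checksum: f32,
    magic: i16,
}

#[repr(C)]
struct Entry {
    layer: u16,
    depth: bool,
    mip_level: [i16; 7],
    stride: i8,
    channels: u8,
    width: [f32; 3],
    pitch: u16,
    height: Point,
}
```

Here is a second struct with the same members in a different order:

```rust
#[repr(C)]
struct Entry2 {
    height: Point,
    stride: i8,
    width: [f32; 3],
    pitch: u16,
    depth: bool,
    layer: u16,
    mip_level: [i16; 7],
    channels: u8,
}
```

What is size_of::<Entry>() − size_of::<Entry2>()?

Point: 0..4  payload_len  (4B, 4-aligned); 4..8  port  (4B, 4-aligned); 8..12  checksum  (4B, 4-aligned); 12..14  magic  (2B, 2-aligned); 14..16  -- tail padding (2B); sizeof = 16, alignof = 4
0..2  layer  (2B, 2-aligned)
2..3  depth  (1B, 1-aligned)
3..4  -- padding (1B)
4..18  mip_level  (14B, 2-aligned)
18..19  stride  (1B, 1-aligned)
19..20  channels  (1B, 1-aligned)
20..32  width  (12B, 4-aligned)
32..34  pitch  (2B, 2-aligned)
34..36  -- padding (2B)
36..52  height  (16B, 4-aligned)
sizeof = 52, alignof = 4
— Entry2 —
0..16  height  (16B, 4-aligned)
16..17  stride  (1B, 1-aligned)
17..20  -- padding (3B)
20..32  width  (12B, 4-aligned)
32..34  pitch  (2B, 2-aligned)
34..35  depth  (1B, 1-aligned)
35..36  -- padding (1B)
36..38  layer  (2B, 2-aligned)
38..52  mip_level  (14B, 2-aligned)
52..53  channels  (1B, 1-aligned)
53..56  -- tail padding (3B)
sizeof = 56, alignof = 4
52 − 56 = -4

-4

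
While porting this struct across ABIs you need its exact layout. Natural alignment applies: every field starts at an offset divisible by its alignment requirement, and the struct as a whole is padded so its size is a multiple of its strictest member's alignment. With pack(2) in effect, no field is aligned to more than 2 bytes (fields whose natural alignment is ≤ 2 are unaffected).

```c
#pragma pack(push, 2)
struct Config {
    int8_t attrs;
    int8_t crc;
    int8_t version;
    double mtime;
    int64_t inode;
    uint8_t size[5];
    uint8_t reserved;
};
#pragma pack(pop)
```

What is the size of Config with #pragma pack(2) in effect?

26

attrs at 0 (size 1, align 1) → ends 1
crc at 1 (size 1, align 1) → ends 2
version at 2 (size 1, align 1) → ends 3
pad 1 to align 2 for mtime
mtime at 4 (size 8, align 2) → ends 12
inode at 12 (size 8, align 2) → ends 20
size at 20 (size 5, align 1) → ends 25
reserved at 25 (size 1, align 1) → ends 26
total 26 bytes, alignment 2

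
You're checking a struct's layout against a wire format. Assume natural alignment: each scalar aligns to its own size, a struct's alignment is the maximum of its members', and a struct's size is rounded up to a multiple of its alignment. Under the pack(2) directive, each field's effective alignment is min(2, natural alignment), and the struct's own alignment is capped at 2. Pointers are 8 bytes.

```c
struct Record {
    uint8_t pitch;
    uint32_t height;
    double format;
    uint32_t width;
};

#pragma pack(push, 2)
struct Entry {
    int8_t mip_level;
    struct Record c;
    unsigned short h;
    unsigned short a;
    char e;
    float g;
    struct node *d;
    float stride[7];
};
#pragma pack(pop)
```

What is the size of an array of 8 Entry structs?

Record: @0: pitch [1B, align 1] → 1; +3 pad (align 4); @4: height [4B, align 4] → 8; @8: format [8B, align 8] → 16; @16: width [4B, align 4] → 20; +4 tail pad (align 8); size 24, align 8
@0: mip_level [1B, align 1] → 1
+1 pad (align 2)
@2: c [24B, align 2] → 26
@26: h [2B, align 2] → 28
@28: a [2B, align 2] → 30
@30: e [1B, align 1] → 31
+1 pad (align 2)
@32: g [4B, align 2] → 36
@36: d [8B, align 2] → 44
@44: stride [28B, align 2] → 72
size 72, align 2
array of 8: 8 × 72 = 576

576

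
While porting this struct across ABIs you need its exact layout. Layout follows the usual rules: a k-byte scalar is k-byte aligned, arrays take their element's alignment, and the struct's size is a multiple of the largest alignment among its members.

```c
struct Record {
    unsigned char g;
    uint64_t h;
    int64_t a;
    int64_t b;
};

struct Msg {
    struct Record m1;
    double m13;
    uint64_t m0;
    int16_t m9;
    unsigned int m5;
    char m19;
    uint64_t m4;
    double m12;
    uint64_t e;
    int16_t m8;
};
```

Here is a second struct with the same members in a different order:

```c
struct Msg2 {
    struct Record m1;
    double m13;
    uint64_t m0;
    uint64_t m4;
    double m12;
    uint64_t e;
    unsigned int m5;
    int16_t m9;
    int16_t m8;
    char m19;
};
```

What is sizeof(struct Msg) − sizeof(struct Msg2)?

8

Record: g at 0 (size 1, align 1) → ends 1; pad 7 to align 8 for h; h at 8 (size 8, align 8) → ends 16; a at 16 (size 8, align 8) → ends 24; b at 24 (size 8, align 8) → ends 32; total 32 bytes, alignment 8
m1 at 0 (size 32, align 8) → ends 32
m13 at 32 (size 8, align 8) → ends 40
m0 at 40 (size 8, align 8) → ends 48
m9 at 48 (size 2, align 2) → ends 50
pad 2 to align 4 for m5
m5 at 52 (size 4, align 4) → ends 56
m19 at 56 (size 1, align 1) → ends 57
pad 7 to align 8 for m4
m4 at 64 (size 8, align 8) → ends 72
m12 at 72 (size 8, align 8) → ends 80
e at 80 (size 8, align 8) → ends 88
m8 at 88 (size 2, align 2) → ends 90
tail pad 6 to reach multiple of 8
total 96 bytes, alignment 8
— Msg2 —
m1 at 0 (size 32, align 8) → ends 32
m13 at 32 (size 8, align 8) → ends 40
m0 at 40 (size 8, align 8) → ends 48
m4 at 48 (size 8, align 8) → ends 56
m12 at 56 (size 8, align 8) → ends 64
e at 64 (size 8, align 8) → ends 72
m5 at 72 (size 4, align 4) → ends 76
m9 at 76 (size 2, align 2) → ends 78
m8 at 78 (size 2, align 2) → ends 80
m19 at 80 (size 1, align 1) → ends 81
tail pad 7 to reach multiple of 8
total 88 bytes, alignment 8
96 − 88 = 8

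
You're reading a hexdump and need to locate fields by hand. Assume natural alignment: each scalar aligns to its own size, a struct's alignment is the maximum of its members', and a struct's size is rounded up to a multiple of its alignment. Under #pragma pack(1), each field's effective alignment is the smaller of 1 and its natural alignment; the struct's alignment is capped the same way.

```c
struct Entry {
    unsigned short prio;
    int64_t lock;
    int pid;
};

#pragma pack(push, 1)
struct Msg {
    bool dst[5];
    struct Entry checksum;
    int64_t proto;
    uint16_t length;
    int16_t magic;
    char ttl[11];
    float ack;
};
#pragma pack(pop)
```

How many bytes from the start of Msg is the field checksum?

5

Entry: prio at 0 (size 2, align 2) → ends 2; pad 6 to align 8 for lock; lock at 8 (size 8, align 8) → ends 16; pid at 16 (size 4, align 4) → ends 20; tail pad 4 to reach multiple of 8; total 24 bytes, alignment 8
dst at 0 (size 5, align 1) → ends 5
checksum at 5 (size 24, align 1) → ends 29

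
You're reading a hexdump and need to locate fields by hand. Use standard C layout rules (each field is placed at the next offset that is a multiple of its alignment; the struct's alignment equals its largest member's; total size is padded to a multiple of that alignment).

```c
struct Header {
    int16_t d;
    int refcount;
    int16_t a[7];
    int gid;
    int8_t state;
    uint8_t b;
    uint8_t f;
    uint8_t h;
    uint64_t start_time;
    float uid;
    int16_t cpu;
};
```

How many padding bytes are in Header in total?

d at 0 (size 2, align 2) → ends 2
pad 2 to align 4 for refcount
refcount at 4 (size 4, align 4) → ends 8
a at 8 (size 14, align 2) → ends 22
pad 2 to align 4 for gid
gid at 24 (size 4, align 4) → ends 28
state at 28 (size 1, align 1) → ends 29
b at 29 (size 1, align 1) → ends 30
f at 30 (size 1, align 1) → ends 31
h at 31 (size 1, align 1) → ends 32
start_time at 32 (size 8, align 8) → ends 40
uid at 40 (size 4, align 4) → ends 44
cpu at 44 (size 2, align 2) → ends 46
tail pad 2 to reach multiple of 8
total 48 bytes, alignment 8
data bytes 42, size 48 → padding 6

6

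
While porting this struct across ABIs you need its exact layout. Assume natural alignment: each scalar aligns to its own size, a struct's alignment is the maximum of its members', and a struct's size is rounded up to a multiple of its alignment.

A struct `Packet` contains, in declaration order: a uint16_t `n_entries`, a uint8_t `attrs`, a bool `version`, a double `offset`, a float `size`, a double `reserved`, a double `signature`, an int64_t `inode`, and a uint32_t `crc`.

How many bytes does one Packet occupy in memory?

56

@0: n_entries [2B, align 2] → 2
@2: attrs [1B, align 1] → 3
@3: version [1B, align 1] → 4
+4 pad (align 8)
@8: offset [8B, align 8] → 16
@16: size [4B, align 4] → 20
+4 pad (align 8)
@24: reserved [8B, align 8] → 32
@32: signature [8B, align 8] → 40
@40: inode [8B, align 8] → 48
@48: crc [4B, align 4] → 52
+4 tail pad (align 8)
size 56, align 8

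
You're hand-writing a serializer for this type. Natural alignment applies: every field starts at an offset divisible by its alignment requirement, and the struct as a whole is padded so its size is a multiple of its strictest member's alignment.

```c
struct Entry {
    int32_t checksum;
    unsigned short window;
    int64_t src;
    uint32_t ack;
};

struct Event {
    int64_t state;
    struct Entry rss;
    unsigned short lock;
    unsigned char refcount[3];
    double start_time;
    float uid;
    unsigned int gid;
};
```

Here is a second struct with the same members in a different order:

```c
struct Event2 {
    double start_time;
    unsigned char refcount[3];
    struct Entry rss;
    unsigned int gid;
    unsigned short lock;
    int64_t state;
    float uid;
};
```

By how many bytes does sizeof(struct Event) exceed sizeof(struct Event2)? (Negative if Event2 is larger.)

-8

Entry: 0..4  checksum  (4B, 4-aligned); 4..6  window  (2B, 2-aligned); 6..8  -- padding (2B); 8..16  src  (8B, 8-aligned); 16..20  ack  (4B, 4-aligned); 20..24  -- tail padding (4B); sizeof = 24, alignof = 8
0..8  state  (8B, 8-aligned)
8..32  rss  (24B, 8-aligned)
32..34  lock  (2B, 2-aligned)
34..37  refcount  (3B, 1-aligned)
37..40  -- padding (3B)
40..48  start_time  (8B, 8-aligned)
48..52  uid  (4B, 4-aligned)
52..56  gid  (4B, 4-aligned)
sizeof = 56, alignof = 8
— Event2 —
0..8  start_time  (8B, 8-aligned)
8..11  refcount  (3B, 1-aligned)
11..16  -- padding (5B)
16..40  rss  (24B, 8-aligned)
40..44  gid  (4B, 4-aligned)
44..46  lock  (2B, 2-aligned)
46..48  -- padding (2B)
48..56  state  (8B, 8-aligned)
56..60  uid  (4B, 4-aligned)
60..64  -- tail padding (4B)
sizeof = 64, alignof = 8
56 − 64 = -8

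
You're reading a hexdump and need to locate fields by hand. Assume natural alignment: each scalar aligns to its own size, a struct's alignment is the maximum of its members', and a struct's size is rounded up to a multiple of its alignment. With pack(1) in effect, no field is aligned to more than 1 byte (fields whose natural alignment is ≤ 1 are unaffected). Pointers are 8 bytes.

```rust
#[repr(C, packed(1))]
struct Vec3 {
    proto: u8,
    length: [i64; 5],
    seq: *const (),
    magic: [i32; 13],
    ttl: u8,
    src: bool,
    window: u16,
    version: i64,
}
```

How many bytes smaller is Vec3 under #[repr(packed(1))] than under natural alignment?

7

natural layout:
  0..1  proto  (1B, 1-aligned)
  1..8  -- padding (7B)
  8..48  length  (40B, 8-aligned)
  48..56  seq  (8B, 8-aligned)
  56..108  magic  (52B, 4-aligned)
  108..109  ttl  (1B, 1-aligned)
  109..110  src  (1B, 1-aligned)
  110..112  window  (2B, 2-aligned)
  112..120  version  (8B, 8-aligned)
  sizeof = 120, alignof = 8
packed(1) layout:
  0..1  proto  (1B, 1-aligned)
  1..41  length  (40B, 1-aligned)
  41..49  seq  (8B, 1-aligned)
  49..101  magic  (52B, 1-aligned)
  101..102  ttl  (1B, 1-aligned)
  102..103  src  (1B, 1-aligned)
  103..105  window  (2B, 1-aligned)
  105..113  version  (8B, 1-aligned)
  sizeof = 113, alignof = 1
120 − 113 = 7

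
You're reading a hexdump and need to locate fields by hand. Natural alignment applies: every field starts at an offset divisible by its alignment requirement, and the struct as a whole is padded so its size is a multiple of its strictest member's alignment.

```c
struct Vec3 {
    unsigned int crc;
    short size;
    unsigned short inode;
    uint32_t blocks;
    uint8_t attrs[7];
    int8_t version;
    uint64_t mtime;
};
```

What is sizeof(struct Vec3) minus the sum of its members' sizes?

0..4  crc  (4B, 4-aligned)
4..6  size  (2B, 2-aligned)
6..8  inode  (2B, 2-aligned)
8..12  blocks  (4B, 4-aligned)
12..19  attrs  (7B, 1-aligned)
19..20  version  (1B, 1-aligned)
20..24  -- padding (4B)
24..32  mtime  (8B, 8-aligned)
sizeof = 32, alignof = 8
data bytes 28, size 32 → padding 4

4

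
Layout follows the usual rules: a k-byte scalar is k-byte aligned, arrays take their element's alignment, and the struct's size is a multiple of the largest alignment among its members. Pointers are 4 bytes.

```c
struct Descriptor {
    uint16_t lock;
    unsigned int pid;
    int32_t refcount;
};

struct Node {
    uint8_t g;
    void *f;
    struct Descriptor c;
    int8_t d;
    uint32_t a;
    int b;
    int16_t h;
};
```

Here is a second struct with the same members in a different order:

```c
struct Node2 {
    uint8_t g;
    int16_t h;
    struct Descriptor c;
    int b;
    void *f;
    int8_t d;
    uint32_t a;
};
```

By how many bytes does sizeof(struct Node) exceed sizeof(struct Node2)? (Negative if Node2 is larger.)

Descriptor: 0..2  lock  (2B, 2-aligned); 2..4  -- padding (2B); 4..8  pid  (4B, 4-aligned); 8..12  refcount  (4B, 4-aligned); sizeof = 12, alignof = 4
0..1  g  (1B, 1-aligned)
1..4  -- padding (3B)
4..8  f  (4B, 4-aligned)
8..20  c  (12B, 4-aligned)
20..21  d  (1B, 1-aligned)
21..24  -- padding (3B)
24..28  a  (4B, 4-aligned)
28..32  b  (4B, 4-aligned)
32..34  h  (2B, 2-aligned)
34..36  -- tail padding (2B)
sizeof = 36, alignof = 4
— Node2 —
0..1  g  (1B, 1-aligned)
1..2  -- padding (1B)
2..4  h  (2B, 2-aligned)
4..16  c  (12B, 4-aligned)
16..20  b  (4B, 4-aligned)
20..24  f  (4B, 4-aligned)
24..25  d  (1B, 1-aligned)
25..28  -- padding (3B)
28..32  a  (4B, 4-aligned)
sizeof = 32, alignof = 4
36 − 32 = 4

4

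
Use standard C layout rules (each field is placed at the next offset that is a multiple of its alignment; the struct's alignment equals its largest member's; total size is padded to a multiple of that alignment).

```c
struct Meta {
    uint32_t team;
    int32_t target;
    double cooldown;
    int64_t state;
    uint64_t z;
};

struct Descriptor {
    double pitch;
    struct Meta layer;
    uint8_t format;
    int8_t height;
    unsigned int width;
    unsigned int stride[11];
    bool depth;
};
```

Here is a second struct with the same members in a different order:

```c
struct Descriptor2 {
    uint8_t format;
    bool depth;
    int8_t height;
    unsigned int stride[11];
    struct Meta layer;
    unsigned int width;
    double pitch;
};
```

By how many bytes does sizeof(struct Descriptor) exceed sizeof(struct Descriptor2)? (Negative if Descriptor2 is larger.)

0

Meta: 0..4  team  (4B, 4-aligned); 4..8  target  (4B, 4-aligned); 8..16  cooldown  (8B, 8-aligned); 16..24  state  (8B, 8-aligned); 24..32  z  (8B, 8-aligned); sizeof = 32, alignof = 8
0..8  pitch  (8B, 8-aligned)
8..40  layer  (32B, 8-aligned)
40..41  format  (1B, 1-aligned)
41..42  height  (1B, 1-aligned)
42..44  -- padding (2B)
44..48  width  (4B, 4-aligned)
48..92  stride  (44B, 4-aligned)
92..93  depth  (1B, 1-aligned)
93..96  -- tail padding (3B)
sizeof = 96, alignof = 8
— Descriptor2 —
0..1  format  (1B, 1-aligned)
1..2  depth  (1B, 1-aligned)
2..3  height  (1B, 1-aligned)
3..4  -- padding (1B)
4..48  stride  (44B, 4-aligned)
48..80  layer  (32B, 8-aligned)
80..84  width  (4B, 4-aligned)
84..88  -- padding (4B)
88..96  pitch  (8B, 8-aligned)
sizeof = 96, alignof = 8
96 − 96 = 0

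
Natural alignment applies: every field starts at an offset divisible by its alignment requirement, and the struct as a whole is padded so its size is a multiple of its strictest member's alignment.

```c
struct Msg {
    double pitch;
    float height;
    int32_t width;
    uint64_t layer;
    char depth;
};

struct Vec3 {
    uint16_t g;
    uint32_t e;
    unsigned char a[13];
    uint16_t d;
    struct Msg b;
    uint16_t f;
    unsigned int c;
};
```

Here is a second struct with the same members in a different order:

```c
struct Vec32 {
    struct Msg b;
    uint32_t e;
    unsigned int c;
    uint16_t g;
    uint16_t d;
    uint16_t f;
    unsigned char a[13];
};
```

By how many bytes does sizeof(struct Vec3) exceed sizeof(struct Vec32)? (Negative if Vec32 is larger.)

0

Msg: pitch at 0 (size 8, align 8) → ends 8; height at 8 (size 4, align 4) → ends 12; width at 12 (size 4, align 4) → ends 16; layer at 16 (size 8, align 8) → ends 24; depth at 24 (size 1, align 1) → ends 25; tail pad 7 to reach multiple of 8; total 32 bytes, alignment 8
g at 0 (size 2, align 2) → ends 2
pad 2 to align 4 for e
e at 4 (size 4, align 4) → ends 8
a at 8 (size 13, align 1) → ends 21
pad 1 to align 2 for d
d at 22 (size 2, align 2) → ends 24
b at 24 (size 32, align 8) → ends 56
f at 56 (size 2, align 2) → ends 58
pad 2 to align 4 for c
c at 60 (size 4, align 4) → ends 64
total 64 bytes, alignment 8
— Vec32 —
b at 0 (size 32, align 8) → ends 32
e at 32 (size 4, align 4) → ends 36
c at 36 (size 4, align 4) → ends 40
g at 40 (size 2, align 2) → ends 42
d at 42 (size 2, align 2) → ends 44
f at 44 (size 2, align 2) → ends 46
a at 46 (size 13, align 1) → ends 59
tail pad 5 to reach multiple of 8
total 64 bytes, alignment 8
64 − 64 = 0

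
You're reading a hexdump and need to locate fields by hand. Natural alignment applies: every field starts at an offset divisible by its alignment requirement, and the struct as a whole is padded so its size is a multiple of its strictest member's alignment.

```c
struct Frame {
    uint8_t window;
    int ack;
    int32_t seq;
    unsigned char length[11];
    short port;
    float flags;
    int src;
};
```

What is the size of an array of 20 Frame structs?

window at 0 (size 1, align 1) → ends 1
pad 3 to align 4 for ack
ack at 4 (size 4, align 4) → ends 8
seq at 8 (size 4, align 4) → ends 12
length at 12 (size 11, align 1) → ends 23
pad 1 to align 2 for port
port at 24 (size 2, align 2) → ends 26
pad 2 to align 4 for flags
flags at 28 (size 4, align 4) → ends 32
src at 32 (size 4, align 4) → ends 36
total 36 bytes, alignment 4
array of 20: 20 × 36 = 720

720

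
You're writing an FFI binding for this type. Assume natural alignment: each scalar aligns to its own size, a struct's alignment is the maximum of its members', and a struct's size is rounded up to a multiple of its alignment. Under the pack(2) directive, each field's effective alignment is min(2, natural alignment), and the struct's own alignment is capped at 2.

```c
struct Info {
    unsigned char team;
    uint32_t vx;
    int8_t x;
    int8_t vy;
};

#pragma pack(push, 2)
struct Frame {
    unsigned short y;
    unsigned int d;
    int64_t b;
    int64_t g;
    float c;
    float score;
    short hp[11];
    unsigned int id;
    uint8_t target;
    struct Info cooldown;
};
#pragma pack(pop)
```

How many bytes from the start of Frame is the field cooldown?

Info: team at 0 (size 1, align 1) → ends 1; pad 3 to align 4 for vx; vx at 4 (size 4, align 4) → ends 8; x at 8 (size 1, align 1) → ends 9; vy at 9 (size 1, align 1) → ends 10; tail pad 2 to reach multiple of 4; total 12 bytes, alignment 4
y at 0 (size 2, align 2) → ends 2
d at 2 (size 4, align 2) → ends 6
b at 6 (size 8, align 2) → ends 14
g at 14 (size 8, align 2) → ends 22
c at 22 (size 4, align 2) → ends 26
score at 26 (size 4, align 2) → ends 30
hp at 30 (size 22, align 2) → ends 52
id at 52 (size 4, align 2) → ends 56
target at 56 (size 1, align 1) → ends 57
pad 1 to align 2 for cooldown
cooldown at 58 (size 12, align 2) → ends 70

58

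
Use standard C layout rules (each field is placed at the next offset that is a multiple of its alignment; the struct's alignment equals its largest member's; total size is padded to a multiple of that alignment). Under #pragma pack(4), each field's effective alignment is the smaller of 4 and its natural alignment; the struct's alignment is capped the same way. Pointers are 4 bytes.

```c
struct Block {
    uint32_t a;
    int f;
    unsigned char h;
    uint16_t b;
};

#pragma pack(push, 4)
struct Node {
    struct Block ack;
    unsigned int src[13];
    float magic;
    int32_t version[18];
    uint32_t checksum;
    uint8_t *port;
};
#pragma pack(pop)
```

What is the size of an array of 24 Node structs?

3552

Block: 0..4  a  (4B, 4-aligned); 4..8  f  (4B, 4-aligned); 8..9  h  (1B, 1-aligned); 9..10  -- padding (1B); 10..12  b  (2B, 2-aligned); sizeof = 12, alignof = 4
0..12  ack  (12B, 4-aligned)
12..64  src  (52B, 4-aligned)
64..68  magic  (4B, 4-aligned)
68..140  version  (72B, 4-aligned)
140..144  checksum  (4B, 4-aligned)
144..148  port  (4B, 4-aligned)
sizeof = 148, alignof = 4
array of 24: 24 × 148 = 3552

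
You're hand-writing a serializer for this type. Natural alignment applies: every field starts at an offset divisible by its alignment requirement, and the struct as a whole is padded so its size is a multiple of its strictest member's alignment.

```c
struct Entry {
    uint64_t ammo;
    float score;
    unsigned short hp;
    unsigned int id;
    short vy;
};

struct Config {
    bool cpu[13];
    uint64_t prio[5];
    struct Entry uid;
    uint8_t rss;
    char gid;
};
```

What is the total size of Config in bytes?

Entry: ammo at 0 (size 8, align 8) → ends 8; score at 8 (size 4, align 4) → ends 12; hp at 12 (size 2, align 2) → ends 14; pad 2 to align 4 for id; id at 16 (size 4, align 4) → ends 20; vy at 20 (size 2, align 2) → ends 22; tail pad 2 to reach multiple of 8; total 24 bytes, alignment 8
cpu at 0 (size 13, align 1) → ends 13
pad 3 to align 8 for prio
prio at 16 (size 40, align 8) → ends 56
uid at 56 (size 24, align 8) → ends 80
rss at 80 (size 1, align 1) → ends 81
gid at 81 (size 1, align 1) → ends 82
tail pad 6 to reach multiple of 8
total 88 bytes, alignment 8

88 bytes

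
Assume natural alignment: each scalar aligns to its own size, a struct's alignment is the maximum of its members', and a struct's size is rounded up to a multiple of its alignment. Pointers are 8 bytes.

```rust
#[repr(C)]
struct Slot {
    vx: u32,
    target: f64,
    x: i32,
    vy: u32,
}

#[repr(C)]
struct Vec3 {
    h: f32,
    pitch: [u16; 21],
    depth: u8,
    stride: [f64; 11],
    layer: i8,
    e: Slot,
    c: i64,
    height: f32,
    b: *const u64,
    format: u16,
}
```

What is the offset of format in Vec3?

Slot: vx at 0 (size 4, align 4) → ends 4; pad 4 to align 8 for target; target at 8 (size 8, align 8) → ends 16; x at 16 (size 4, align 4) → ends 20; vy at 20 (size 4, align 4) → ends 24; total 24 bytes, alignment 8
h at 0 (size 4, align 4) → ends 4
pitch at 4 (size 42, align 2) → ends 46
depth at 46 (size 1, align 1) → ends 47
pad 1 to align 8 for stride
stride at 48 (size 88, align 8) → ends 136
layer at 136 (size 1, align 1) → ends 137
pad 7 to align 8 for e
e at 144 (size 24, align 8) → ends 168
c at 168 (size 8, align 8) → ends 176
height at 176 (size 4, align 4) → ends 180
pad 4 to align 8 for b
b at 184 (size 8, align 8) → ends 192
format at 192 (size 2, align 2) → ends 194

192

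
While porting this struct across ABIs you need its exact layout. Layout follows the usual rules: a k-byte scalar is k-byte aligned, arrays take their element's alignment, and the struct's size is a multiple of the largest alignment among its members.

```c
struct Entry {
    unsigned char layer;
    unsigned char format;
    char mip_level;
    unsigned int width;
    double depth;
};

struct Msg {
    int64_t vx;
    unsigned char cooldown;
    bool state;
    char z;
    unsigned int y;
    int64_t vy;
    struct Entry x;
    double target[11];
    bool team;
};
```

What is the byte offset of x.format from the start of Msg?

25

Entry: layer at 0 (size 1, align 1) → ends 1; format at 1 (size 1, align 1) → ends 2; mip_level at 2 (size 1, align 1) → ends 3; pad 1 to align 4 for width; width at 4 (size 4, align 4) → ends 8; depth at 8 (size 8, align 8) → ends 16; total 16 bytes, alignment 8
vx at 0 (size 8, align 8) → ends 8
cooldown at 8 (size 1, align 1) → ends 9
state at 9 (size 1, align 1) → ends 10
z at 10 (size 1, align 1) → ends 11
pad 1 to align 4 for y
y at 12 (size 4, align 4) → ends 16
vy at 16 (size 8, align 8) → ends 24
x at 24 (size 16, align 8) → ends 40
within Entry: format at 1
24 + 1 = 25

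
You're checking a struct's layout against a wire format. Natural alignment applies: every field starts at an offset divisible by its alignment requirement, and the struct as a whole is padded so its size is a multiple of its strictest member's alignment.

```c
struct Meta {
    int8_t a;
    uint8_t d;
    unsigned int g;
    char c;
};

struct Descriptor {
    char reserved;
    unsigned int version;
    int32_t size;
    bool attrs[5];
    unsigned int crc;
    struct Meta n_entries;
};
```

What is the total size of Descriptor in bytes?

Meta: 0..1  a  (1B, 1-aligned); 1..2  d  (1B, 1-aligned); 2..4  -- padding (2B); 4..8  g  (4B, 4-aligned); 8..9  c  (1B, 1-aligned); 9..12  -- tail padding (3B); sizeof = 12, alignof = 4
0..1  reserved  (1B, 1-aligned)
1..4  -- padding (3B)
4..8  version  (4B, 4-aligned)
8..12  size  (4B, 4-aligned)
12..17  attrs  (5B, 1-aligned)
17..20  -- padding (3B)
20..24  crc  (4B, 4-aligned)
24..36  n_entries  (12B, 4-aligned)
sizeof = 36, alignof = 4

36 bytes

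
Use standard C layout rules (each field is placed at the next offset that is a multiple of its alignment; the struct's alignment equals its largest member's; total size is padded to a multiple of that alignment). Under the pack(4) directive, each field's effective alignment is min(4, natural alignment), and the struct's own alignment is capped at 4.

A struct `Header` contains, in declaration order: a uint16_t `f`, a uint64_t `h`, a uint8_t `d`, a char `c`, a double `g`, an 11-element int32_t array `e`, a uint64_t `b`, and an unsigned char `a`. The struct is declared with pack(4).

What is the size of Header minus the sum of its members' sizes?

7

@0: f [2B, align 2] → 2
+2 pad (align 4)
@4: h [8B, align 4] → 12
@12: d [1B, align 1] → 13
@13: c [1B, align 1] → 14
+2 pad (align 4)
@16: g [8B, align 4] → 24
@24: e [44B, align 4] → 68
@68: b [8B, align 4] → 76
@76: a [1B, align 1] → 77
+3 tail pad (align 4)
size 80, align 4
data bytes 73, size 80 → padding 7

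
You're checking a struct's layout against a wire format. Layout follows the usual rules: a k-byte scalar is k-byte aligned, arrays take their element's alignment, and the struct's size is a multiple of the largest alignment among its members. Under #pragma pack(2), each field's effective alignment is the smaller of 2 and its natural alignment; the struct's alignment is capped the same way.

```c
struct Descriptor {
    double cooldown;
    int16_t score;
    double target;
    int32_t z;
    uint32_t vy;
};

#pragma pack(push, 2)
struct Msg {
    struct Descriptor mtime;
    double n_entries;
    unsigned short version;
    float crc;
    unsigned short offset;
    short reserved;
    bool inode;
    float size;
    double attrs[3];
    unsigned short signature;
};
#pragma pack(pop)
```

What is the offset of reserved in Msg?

48

Descriptor: @0: cooldown [8B, align 8] → 8; @8: score [2B, align 2] → 10; +6 pad (align 8); @16: target [8B, align 8] → 24; @24: z [4B, align 4] → 28; @28: vy [4B, align 4] → 32; size 32, align 8
@0: mtime [32B, align 2] → 32
@32: n_entries [8B, align 2] → 40
@40: version [2B, align 2] → 42
@42: crc [4B, align 2] → 46
@46: offset [2B, align 2] → 48
@48: reserved [2B, align 2] → 50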